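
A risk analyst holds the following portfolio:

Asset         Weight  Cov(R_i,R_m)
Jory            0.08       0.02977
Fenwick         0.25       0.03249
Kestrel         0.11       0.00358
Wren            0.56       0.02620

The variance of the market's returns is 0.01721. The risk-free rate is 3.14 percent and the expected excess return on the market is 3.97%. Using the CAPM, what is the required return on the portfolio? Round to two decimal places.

9.04%

β_Jory = 0.02977 / 0.01721 = 1.7298
β_Fenwick = 0.03249 / 0.01721 = 1.8879
β_Kestrel = 0.00358 / 0.01721 = 0.2080
β_Wren = 0.02620 / 0.01721 = 1.5224
β_P = Σ w_i β_i = 0.08×1.7298 + 0.25×1.8879 + 0.11×0.2080 + 0.56×1.5224 = 1.4858
E(R_P) = R_f + β_P × MRP = 3.14% + 1.4858 × 3.97% = 9.04%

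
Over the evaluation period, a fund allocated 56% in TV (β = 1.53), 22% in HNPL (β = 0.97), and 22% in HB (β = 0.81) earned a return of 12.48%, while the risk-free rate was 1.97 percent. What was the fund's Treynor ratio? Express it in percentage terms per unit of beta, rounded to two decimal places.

β_P = 0.56×1.53 + 0.22×0.97 + 0.22×0.81 = 1.2484
Treynor = (R_P − R_f) / β_P = (12.48% − 1.97%) / 1.2484 = 10.51% / 1.2484 = 8.42%

8.42%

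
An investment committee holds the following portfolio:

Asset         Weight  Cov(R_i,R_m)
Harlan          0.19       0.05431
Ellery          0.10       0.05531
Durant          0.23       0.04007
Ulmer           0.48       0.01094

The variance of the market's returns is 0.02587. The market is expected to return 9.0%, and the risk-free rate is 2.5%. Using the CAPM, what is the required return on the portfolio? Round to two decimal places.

10.12%

β_Harlan = 0.05431 / 0.02587 = 2.0993
β_Ellery = 0.05531 / 0.02587 = 2.1380
β_Durant = 0.04007 / 0.02587 = 1.5489
β_Ulmer = 0.01094 / 0.02587 = 0.4229
β_P = Σ w_i β_i = 0.19×2.0993 + 0.10×2.1380 + 0.23×1.5489 + 0.48×0.4229 = 1.1719
MRP = 9.0% − 2.5% = 6.50%
E(R_P) = R_f + β_P × MRP = 2.5% + 1.1719 × 6.5% = 10.12%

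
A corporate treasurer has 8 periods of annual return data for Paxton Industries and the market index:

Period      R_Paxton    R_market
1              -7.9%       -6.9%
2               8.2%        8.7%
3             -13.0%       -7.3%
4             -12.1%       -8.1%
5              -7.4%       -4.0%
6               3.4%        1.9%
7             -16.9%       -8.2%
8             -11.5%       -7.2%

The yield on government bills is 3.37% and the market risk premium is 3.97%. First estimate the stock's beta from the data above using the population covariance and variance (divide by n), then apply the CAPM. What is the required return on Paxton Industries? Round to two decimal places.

Mean R_i = (-7.9 + 8.2 − 13.0 − 12.1 − 7.4 + 3.4 − 16.9 − 11.5) / 8 = -7.1500%
Mean R_m = (-6.9 + 8.7 − 7.3 − 8.1 − 4.0 + 1.9 − 8.2 − 7.2) / 8 = -3.8875%
Σ(R_i − R̄_i)(R_m − R̄_m) = 353.8350  ⇒  Cov = 353.8350 / 8 = 44.2294
Σ(R_m − R̄_m)² = 259.9888  ⇒  Var(R_m) = 259.9888 / 8 = 32.4986
β = Cov / Var(R_m) = 44.2294 / 32.4986 = 1.3610
E(R) = R_f + β × MRP = 3.37% + 1.3610 × 3.97% = 8.77%

8.77%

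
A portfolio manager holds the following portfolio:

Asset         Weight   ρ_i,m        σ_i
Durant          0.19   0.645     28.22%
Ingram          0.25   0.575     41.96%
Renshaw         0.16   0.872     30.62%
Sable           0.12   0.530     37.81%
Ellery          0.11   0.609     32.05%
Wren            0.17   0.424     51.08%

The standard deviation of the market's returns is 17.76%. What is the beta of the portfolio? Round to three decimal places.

1.239

β_Durant = 0.645 × 28.22% / 17.76% = 1.0249
β_Ingram = 0.575 × 41.96% / 17.76% = 1.3585
β_Renshaw = 0.872 × 30.62% / 17.76% = 1.5034
β_Sable = 0.530 × 37.81% / 17.76% = 1.1283
β_Ellery = 0.609 × 32.05% / 17.76% = 1.0990
β_Wren = 0.424 × 51.08% / 17.76% = 1.2195
β_P = Σ w_i β_i = 0.19×1.0249 + 0.25×1.3585 + 0.16×1.5034 + 0.12×1.1283 + 0.11×1.0990 + 0.17×1.2195 = 1.2385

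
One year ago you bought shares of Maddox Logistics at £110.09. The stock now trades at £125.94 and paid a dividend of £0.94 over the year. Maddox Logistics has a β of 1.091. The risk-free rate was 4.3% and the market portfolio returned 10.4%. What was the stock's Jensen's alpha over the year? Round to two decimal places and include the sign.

+4.30%

Realised HPR = (P1 + D1 − P0) / P0 = (125.94 + 0.94 − 110.09) / 110.09 = 16.79 / 110.09 = 15.2512%
MRP = 10.4% − 4.3% = 6.10%
CAPM required = R_f + β·MRP = 4.3% + 1.091 × 6.1% = 10.9551%
α = realised − required = 15.2512% − 10.9551% = +4.30%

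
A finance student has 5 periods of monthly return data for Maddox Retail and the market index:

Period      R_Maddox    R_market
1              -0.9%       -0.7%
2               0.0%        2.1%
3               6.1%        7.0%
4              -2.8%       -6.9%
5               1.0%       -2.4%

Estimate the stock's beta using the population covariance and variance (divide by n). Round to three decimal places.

0.568

Mean R_i = (-0.9 + 0.0 + 6.1 − 2.8 + 1.0) / 5 = 0.6800%
Mean R_m = (-0.7 + 2.1 + 7.0 − 6.9 − 2.4) / 5 = -0.1800%
Σ(R_i − R̄_i)(R_m − R̄_m) = 60.8620  ⇒  Cov = 60.8620 / 5 = 12.1724
Σ(R_m − R̄_m)² = 107.1080  ⇒  Var(R_m) = 107.1080 / 5 = 21.4216
β = Cov / Var(R_m) = 12.1724 / 21.4216 = 0.5682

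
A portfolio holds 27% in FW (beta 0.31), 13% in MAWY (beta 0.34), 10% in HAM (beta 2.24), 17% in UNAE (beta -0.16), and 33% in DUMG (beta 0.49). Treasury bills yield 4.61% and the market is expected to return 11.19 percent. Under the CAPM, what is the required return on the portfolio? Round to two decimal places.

7.81%

β_P = Σ w_i β_i = 0.27×0.31 + 0.13×0.34 + 0.10×2.24 + 0.17×-0.16 + 0.33×0.49 = 0.4864
MRP = 11.19% − 4.61% = 6.58%
E(R_P) = R_f + β_P × MRP = 4.61% + 0.4864 × 6.58% = 7.81%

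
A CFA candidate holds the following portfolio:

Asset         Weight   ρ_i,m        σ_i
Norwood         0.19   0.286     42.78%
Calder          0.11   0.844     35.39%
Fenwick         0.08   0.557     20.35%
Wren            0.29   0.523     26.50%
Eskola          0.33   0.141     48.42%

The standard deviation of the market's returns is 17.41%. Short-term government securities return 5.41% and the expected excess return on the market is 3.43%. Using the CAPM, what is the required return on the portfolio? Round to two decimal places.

7.93%

β_Norwood = 0.286 × 42.78% / 17.41% = 0.7028
β_Calder = 0.844 × 35.39% / 17.41% = 1.7156
β_Fenwick = 0.557 × 20.35% / 17.41% = 0.6511
β_Wren = 0.523 × 26.50% / 17.41% = 0.7961
β_Eskola = 0.141 × 48.42% / 17.41% = 0.3921
β_P = Σ w_i β_i = 0.19×0.7028 + 0.11×1.7156 + 0.08×0.6511 + 0.29×0.7961 + 0.33×0.3921 = 0.7346
E(R_P) = R_f + β_P × MRP = 5.41% + 0.7346 × 3.43% = 7.93%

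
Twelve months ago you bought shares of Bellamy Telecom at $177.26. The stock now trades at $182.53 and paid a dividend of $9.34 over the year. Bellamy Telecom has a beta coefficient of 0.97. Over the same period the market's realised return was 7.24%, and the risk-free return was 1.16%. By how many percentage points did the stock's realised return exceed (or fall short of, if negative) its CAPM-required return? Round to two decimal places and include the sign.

Realised HPR = (P1 + D1 − P0) / P0 = (182.53 + 9.34 − 177.26) / 177.26 = 14.61 / 177.26 = 8.2421%
MRP = 7.24% − 1.16% = 6.08%
CAPM required = R_f + β·MRP = 1.16% + 0.97 × 6.08% = 7.0576%
α = realised − required = 8.2421% − 7.0576% = +1.18%

+1.18%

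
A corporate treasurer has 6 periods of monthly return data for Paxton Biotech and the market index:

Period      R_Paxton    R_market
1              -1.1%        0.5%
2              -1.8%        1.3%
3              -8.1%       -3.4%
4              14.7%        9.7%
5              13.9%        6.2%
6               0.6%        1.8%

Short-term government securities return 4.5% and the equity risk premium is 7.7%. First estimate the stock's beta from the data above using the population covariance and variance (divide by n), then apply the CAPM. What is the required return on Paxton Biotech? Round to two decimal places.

Mean R_i = (-1.1 − 1.8 − 8.1 + 14.7 + 13.9 + 0.6) / 6 = 3.0333%
Mean R_m = (0.5 + 1.3 − 3.4 + 9.7 + 6.2 + 1.8) / 6 = 2.6833%
Σ(R_i − R̄_i)(R_m − R̄_m) = 205.6633  ⇒  Cov = 205.6633 / 6 = 34.2772
Σ(R_m − R̄_m)² = 106.0683  ⇒  Var(R_m) = 106.0683 / 6 = 17.6781
β = Cov / Var(R_m) = 34.2772 / 17.6781 = 1.9390
E(R) = R_f + β × MRP = 4.5% + 1.9390 × 7.7% = 19.43%

19.43%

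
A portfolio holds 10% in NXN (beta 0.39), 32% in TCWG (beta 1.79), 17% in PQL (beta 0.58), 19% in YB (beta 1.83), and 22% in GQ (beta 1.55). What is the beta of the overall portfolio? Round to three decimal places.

1.399

β_P = Σ w_i β_i = 0.10×0.39 + 0.32×1.79 + 0.17×0.58 + 0.19×1.83 + 0.22×1.55 = 1.3991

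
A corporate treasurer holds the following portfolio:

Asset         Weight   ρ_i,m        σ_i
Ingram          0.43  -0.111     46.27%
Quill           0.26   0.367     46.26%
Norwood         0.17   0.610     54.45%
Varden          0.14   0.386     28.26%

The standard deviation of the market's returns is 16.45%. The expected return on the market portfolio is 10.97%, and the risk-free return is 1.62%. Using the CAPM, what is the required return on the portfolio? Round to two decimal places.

6.95%

β_Ingram = -0.111 × 46.27% / 16.45% = -0.3122
β_Quill = 0.367 × 46.26% / 16.45% = 1.0321
β_Norwood = 0.610 × 54.45% / 16.45% = 2.0191
β_Varden = 0.386 × 28.26% / 16.45% = 0.6631
β_P = Σ w_i β_i = 0.43×-0.3122 + 0.26×1.0321 + 0.17×2.0191 + 0.14×0.6631 = 0.5702
MRP = 10.97% − 1.62% = 9.35%
E(R_P) = R_f + β_P × MRP = 1.62% + 0.5702 × 9.35% = 6.95%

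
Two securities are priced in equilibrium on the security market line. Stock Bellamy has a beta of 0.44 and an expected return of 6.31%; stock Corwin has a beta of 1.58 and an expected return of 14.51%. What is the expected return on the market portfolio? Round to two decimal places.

Both satisfy E(R) = R_f + β·MRP, so the slope of the SML is
MRP = (14.51% − 6.31%) / (1.58 − 0.44) = 8.20% / 1.14 = 7.1930%
R_f = E(R_Bellamy) − β_Bellamy·MRP = 6.31% − 0.44 × 7.1930% = 3.1451%
E(R_m) = R_f + MRP = 3.1451% + 7.1930% = 10.34%

10.34%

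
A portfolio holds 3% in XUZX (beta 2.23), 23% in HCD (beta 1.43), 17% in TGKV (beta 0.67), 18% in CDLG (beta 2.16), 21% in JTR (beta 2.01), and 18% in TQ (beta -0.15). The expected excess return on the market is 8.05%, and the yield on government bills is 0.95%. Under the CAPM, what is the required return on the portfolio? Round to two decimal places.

β_P = Σ w_i β_i = 0.03×2.23 + 0.23×1.43 + 0.17×0.67 + 0.18×2.16 + 0.21×2.01 + 0.18×-0.15 = 1.2936
E(R_P) = R_f + β_P × MRP = 0.95% + 1.2936 × 8.05% = 11.36%

11.36%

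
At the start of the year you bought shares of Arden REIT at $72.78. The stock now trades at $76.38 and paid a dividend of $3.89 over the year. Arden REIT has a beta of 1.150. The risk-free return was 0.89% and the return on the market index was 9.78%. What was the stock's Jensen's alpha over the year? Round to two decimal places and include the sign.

Realised HPR = (P1 + D1 − P0) / P0 = (76.38 + 3.89 − 72.78) / 72.78 = 7.49 / 72.78 = 10.2913%
MRP = 9.78% − 0.89% = 8.89%
CAPM required = R_f + β·MRP = 0.89% + 1.150 × 8.89% = 11.11350%
α = realised − required = 10.2913% − 11.11350% = -0.82%

-0.82%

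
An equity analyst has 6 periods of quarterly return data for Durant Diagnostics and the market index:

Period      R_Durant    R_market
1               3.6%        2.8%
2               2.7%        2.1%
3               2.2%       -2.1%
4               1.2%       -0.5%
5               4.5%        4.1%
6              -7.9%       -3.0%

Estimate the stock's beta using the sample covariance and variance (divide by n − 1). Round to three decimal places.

1.204

Mean R_i = (3.6 + 2.7 + 2.2 + 1.2 + 4.5 − 7.9) / 6 = 1.0500%
Mean R_m = (2.8 + 2.1 − 2.1 − 0.5 + 4.1 − 3.0) / 6 = 0.5667%
Σ(R_i − R̄_i)(R_m − R̄_m) = 49.1100  ⇒  Cov = 49.1100 / 5 = 9.8220
Σ(R_m − R̄_m)² = 40.7933  ⇒  Var(R_m) = 40.7933 / 5 = 8.1587
β = Cov / Var(R_m) = 9.8220 / 8.1587 = 1.2039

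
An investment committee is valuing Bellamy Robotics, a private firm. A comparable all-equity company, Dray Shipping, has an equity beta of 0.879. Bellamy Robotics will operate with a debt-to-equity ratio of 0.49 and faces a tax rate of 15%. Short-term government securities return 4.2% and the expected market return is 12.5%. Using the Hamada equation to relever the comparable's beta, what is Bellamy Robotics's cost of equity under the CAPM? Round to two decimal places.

14.53%

β_L = β_U × [1 + (1 − t)(D/E)] = 0.879 × [1 + (1 − 0.15) × 0.49]
    = 0.879 × [1 + 0.85 × 0.49] = 0.879 × 1.4165 = 1.2451
MRP = 12.5% − 4.2% = 8.30%
E(R) = R_f + β_L × MRP = 4.2% + 1.2451 × 8.3% = 14.53%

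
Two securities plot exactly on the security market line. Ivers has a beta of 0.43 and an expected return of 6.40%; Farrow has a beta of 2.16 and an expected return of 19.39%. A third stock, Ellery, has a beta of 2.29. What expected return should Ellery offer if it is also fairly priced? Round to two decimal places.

MRP (SML slope) = (19.39% − 6.40%) / (2.16 − 0.43) = 12.99% / 1.73 = 7.5087%
R_f (intercept) = 6.40% − 0.43 × 7.5087% = 3.1713%
E(R_Ellery) = R_f + β × MRP = 3.1713% + 2.29 × 7.5087% = 20.37%

20.37%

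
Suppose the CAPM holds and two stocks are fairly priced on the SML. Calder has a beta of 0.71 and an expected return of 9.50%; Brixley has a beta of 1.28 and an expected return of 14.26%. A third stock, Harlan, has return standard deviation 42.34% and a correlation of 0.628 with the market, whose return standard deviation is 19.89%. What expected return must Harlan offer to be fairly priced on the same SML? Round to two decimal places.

MRP = (14.26% − 9.50%) / (1.28 − 0.71) = 8.3509%
R_f = 9.50% − 0.71 × 8.3509% = 3.5709%
β_Harlan = ρ·σ_i/σ_m = 0.628 × 42.34 / 19.89 = 1.3368
E(R_Harlan) = R_f + β × MRP = 3.5709% + 1.3368 × 8.3509% = 14.73%

14.73%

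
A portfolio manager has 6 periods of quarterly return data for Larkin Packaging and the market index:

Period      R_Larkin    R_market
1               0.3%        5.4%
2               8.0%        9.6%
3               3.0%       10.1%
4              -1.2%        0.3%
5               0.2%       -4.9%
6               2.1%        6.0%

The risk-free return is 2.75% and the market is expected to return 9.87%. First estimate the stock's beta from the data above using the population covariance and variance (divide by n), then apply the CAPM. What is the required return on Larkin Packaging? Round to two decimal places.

5.54%

Mean R_i = (0.3 + 8.0 + 3.0 − 1.2 + 0.2 + 2.1) / 6 = 2.0667%
Mean R_m = (5.4 + 9.6 + 10.1 + 0.3 − 4.9 + 6.0) / 6 = 4.4167%
Σ(R_i − R̄_i)(R_m − R̄_m) = 65.2133  ⇒  Cov = 65.2133 / 6 = 10.8689
Σ(R_m − R̄_m)² = 166.3883  ⇒  Var(R_m) = 166.3883 / 6 = 27.7314
β = Cov / Var(R_m) = 10.8689 / 27.7314 = 0.3919
MRP = 9.87% − 2.75% = 7.12%
E(R) = R_f + β × MRP = 2.75% + 0.3919 × 7.12% = 5.54%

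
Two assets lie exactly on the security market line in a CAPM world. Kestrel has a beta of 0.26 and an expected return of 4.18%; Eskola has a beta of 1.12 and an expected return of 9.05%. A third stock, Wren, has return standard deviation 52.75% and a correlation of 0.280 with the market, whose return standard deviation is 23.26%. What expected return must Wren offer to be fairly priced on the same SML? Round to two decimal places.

6.30%

MRP = (9.05% − 4.18%) / (1.12 − 0.26) = 5.6628%
R_f = 4.18% − 0.26 × 5.6628% = 2.7077%
β_Wren = ρ·σ_i/σ_m = 0.280 × 52.75 / 23.26 = 0.6350
E(R_Wren) = R_f + β × MRP = 2.7077% + 0.6350 × 5.6628% = 6.30%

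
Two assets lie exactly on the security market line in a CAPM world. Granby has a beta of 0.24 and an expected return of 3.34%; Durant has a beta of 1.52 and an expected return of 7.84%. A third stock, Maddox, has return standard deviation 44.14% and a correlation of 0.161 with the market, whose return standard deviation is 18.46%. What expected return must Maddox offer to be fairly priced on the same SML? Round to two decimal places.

MRP = (7.84% − 3.34%) / (1.52 − 0.24) = 3.5156%
R_f = 3.34% − 0.24 × 3.5156% = 2.4963%
β_Maddox = ρ·σ_i/σ_m = 0.161 × 44.14 / 18.46 = 0.3850
E(R_Maddox) = R_f + β × MRP = 2.4963% + 0.3850 × 3.5156% = 3.85%

3.85%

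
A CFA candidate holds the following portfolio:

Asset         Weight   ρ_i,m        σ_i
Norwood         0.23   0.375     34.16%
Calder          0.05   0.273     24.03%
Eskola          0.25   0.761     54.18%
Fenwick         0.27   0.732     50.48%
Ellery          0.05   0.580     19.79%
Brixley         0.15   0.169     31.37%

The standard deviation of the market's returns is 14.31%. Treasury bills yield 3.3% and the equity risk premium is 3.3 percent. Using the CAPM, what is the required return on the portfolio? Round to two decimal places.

β_Norwood = 0.375 × 34.16% / 14.31% = 0.8952
β_Calder = 0.273 × 24.03% / 14.31% = 0.4584
β_Eskola = 0.761 × 54.18% / 14.31% = 2.8813
β_Fenwick = 0.732 × 50.48% / 14.31% = 2.5822
β_Ellery = 0.580 × 19.79% / 14.31% = 0.8021
β_Brixley = 0.169 × 31.37% / 14.31% = 0.3705
β_P = Σ w_i β_i = 0.23×0.8952 + 0.05×0.4584 + 0.25×2.8813 + 0.27×2.5822 + 0.05×0.8021 + 0.15×0.3705 = 1.7420
E(R_P) = R_f + β_P × MRP = 3.3% + 1.7420 × 3.3% = 9.05%

9.05%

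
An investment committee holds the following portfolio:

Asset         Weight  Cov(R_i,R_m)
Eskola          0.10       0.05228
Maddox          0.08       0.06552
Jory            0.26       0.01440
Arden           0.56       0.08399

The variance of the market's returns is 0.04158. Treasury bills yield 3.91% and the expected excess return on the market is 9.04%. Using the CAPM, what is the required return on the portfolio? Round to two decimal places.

17.23%

β_Eskola = 0.05228 / 0.04158 = 1.2573
β_Maddox = 0.06552 / 0.04158 = 1.5758
β_Jory = 0.01440 / 0.04158 = 0.3463
β_Arden = 0.08399 / 0.04158 = 2.0200
β_P = Σ w_i β_i = 0.10×1.2573 + 0.08×1.5758 + 0.26×0.3463 + 0.56×2.0200 = 1.4730
E(R_P) = R_f + β_P × MRP = 3.91% + 1.4730 × 9.04% = 17.23%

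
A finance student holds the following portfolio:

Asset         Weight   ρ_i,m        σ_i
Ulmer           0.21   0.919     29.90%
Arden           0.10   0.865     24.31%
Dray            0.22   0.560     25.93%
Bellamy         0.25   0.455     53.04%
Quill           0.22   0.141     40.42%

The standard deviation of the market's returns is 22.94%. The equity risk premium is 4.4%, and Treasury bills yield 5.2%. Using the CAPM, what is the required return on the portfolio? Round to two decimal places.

β_Ulmer = 0.919 × 29.90% / 22.94% = 1.1978
β_Arden = 0.865 × 24.31% / 22.94% = 0.9167
β_Dray = 0.560 × 25.93% / 22.94% = 0.6330
β_Bellamy = 0.455 × 53.04% / 22.94% = 1.0520
β_Quill = 0.141 × 40.42% / 22.94% = 0.2484
β_P = Σ w_i β_i = 0.21×1.1978 + 0.10×0.9167 + 0.22×0.6330 + 0.25×1.0520 + 0.22×0.2484 = 0.8001
E(R_P) = R_f + β_P × MRP = 5.2% + 0.8001 × 4.4% = 8.72%

8.72%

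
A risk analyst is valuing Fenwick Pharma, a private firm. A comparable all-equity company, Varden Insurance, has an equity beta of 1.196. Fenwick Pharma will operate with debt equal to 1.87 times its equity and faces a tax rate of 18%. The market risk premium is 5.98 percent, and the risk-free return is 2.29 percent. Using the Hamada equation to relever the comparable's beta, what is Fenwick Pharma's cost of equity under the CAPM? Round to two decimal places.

20.41%

β_L = β_U × [1 + (1 − t)(D/E)] = 1.196 × [1 + (1 − 0.18) × 1.87]
    = 1.196 × [1 + 0.82 × 1.87] = 1.196 × 2.5334 = 3.0299
E(R) = R_f + β_L × MRP = 2.29% + 3.0299 × 5.98% = 20.41%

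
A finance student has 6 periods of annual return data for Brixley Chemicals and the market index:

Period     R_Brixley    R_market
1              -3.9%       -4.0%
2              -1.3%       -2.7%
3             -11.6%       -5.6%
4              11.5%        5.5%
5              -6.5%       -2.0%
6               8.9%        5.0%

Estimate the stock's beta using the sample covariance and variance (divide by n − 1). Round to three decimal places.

1.821

Mean R_i = (-3.9 − 1.3 − 11.6 + 11.5 − 6.5 + 8.9) / 6 = -0.4833%
Mean R_m = (-4.0 − 2.7 − 5.6 + 5.5 − 2.0 + 5.0) / 6 = -0.6333%
Σ(R_i − R̄_i)(R_m − R̄_m) = 202.9833  ⇒  Cov = 202.9833 / 5 = 40.5967
Σ(R_m − R̄_m)² = 111.4933  ⇒  Var(R_m) = 111.4933 / 5 = 22.2987
β = Cov / Var(R_m) = 40.5967 / 22.2987 = 1.8206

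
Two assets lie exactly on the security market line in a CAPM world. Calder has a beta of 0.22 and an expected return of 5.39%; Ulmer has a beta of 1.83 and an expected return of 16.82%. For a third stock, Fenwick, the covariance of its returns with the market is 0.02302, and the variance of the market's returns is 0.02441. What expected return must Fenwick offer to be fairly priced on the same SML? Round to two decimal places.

MRP = (16.82% − 5.39%) / (1.83 − 0.22) = 7.0994%
R_f = 5.39% − 0.22 × 7.0994% = 3.8281%
β_Fenwick = Cov / Var(R_m) = 0.02302 / 0.02441 = 0.9431
E(R_Fenwick) = R_f + β × MRP = 3.8281% + 0.9431 × 7.0994% = 10.52%

10.52%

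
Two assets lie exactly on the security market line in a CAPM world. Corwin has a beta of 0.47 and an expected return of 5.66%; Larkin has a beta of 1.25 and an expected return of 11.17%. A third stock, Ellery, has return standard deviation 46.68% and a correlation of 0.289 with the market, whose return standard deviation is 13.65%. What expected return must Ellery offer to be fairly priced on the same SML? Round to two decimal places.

MRP = (11.17% − 5.66%) / (1.25 − 0.47) = 7.0641%
R_f = 5.66% − 0.47 × 7.0641% = 2.3399%
β_Ellery = ρ·σ_i/σ_m = 0.289 × 46.68 / 13.65 = 0.9883
E(R_Ellery) = R_f + β × MRP = 2.3399% + 0.9883 × 7.0641% = 9.32%

9.32%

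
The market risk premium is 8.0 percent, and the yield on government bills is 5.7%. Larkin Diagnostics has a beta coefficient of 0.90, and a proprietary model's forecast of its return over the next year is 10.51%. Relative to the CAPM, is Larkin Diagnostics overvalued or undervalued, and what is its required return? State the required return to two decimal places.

Required return = R_f + β·MRP = 5.7% + 0.90 × 8.0% = 12.90%
Forecast 10.51% < required 12.90% → the stock plots below the SML → overvalued.

Overvalued; required return 12.90%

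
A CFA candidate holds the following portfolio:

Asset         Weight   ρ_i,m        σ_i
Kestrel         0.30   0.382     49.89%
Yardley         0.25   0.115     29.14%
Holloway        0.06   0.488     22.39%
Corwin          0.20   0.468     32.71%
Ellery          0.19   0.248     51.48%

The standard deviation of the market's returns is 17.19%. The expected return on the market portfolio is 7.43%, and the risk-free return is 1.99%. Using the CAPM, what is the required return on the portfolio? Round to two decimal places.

6.01%

β_Kestrel = 0.382 × 49.89% / 17.19% = 1.1087
β_Yardley = 0.115 × 29.14% / 17.19% = 0.1949
β_Holloway = 0.488 × 22.39% / 17.19% = 0.6356
β_Corwin = 0.468 × 32.71% / 17.19% = 0.8905
β_Ellery = 0.248 × 51.48% / 17.19% = 0.7427
β_P = Σ w_i β_i = 0.30×1.1087 + 0.25×0.1949 + 0.06×0.6356 + 0.20×0.8905 + 0.19×0.7427 = 0.7387
MRP = 7.43% − 1.99% = 5.44%
E(R_P) = R_f + β_P × MRP = 1.99% + 0.7387 × 5.44% = 6.01%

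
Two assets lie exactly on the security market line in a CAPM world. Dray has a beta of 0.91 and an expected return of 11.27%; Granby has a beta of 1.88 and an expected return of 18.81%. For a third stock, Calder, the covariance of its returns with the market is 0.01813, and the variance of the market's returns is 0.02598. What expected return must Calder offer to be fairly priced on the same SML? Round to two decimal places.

9.62%

MRP = (18.81% − 11.27%) / (1.88 − 0.91) = 7.7732%
R_f = 11.27% − 0.91 × 7.7732% = 4.1964%
β_Calder = Cov / Var(R_m) = 0.01813 / 0.02598 = 0.6978
E(R_Calder) = R_f + β × MRP = 4.1964% + 0.6978 × 7.7732% = 9.62%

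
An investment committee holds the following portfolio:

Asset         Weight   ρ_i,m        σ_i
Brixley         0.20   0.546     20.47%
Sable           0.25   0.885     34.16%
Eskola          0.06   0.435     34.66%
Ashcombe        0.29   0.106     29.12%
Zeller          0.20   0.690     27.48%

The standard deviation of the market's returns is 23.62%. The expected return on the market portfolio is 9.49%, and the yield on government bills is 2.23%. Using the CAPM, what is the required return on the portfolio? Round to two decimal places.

β_Brixley = 0.546 × 20.47% / 23.62% = 0.4732
β_Sable = 0.885 × 34.16% / 23.62% = 1.2799
β_Eskola = 0.435 × 34.66% / 23.62% = 0.6383
β_Ashcombe = 0.106 × 29.12% / 23.62% = 0.1307
β_Zeller = 0.690 × 27.48% / 23.62% = 0.8028
β_P = Σ w_i β_i = 0.20×0.4732 + 0.25×1.2799 + 0.06×0.6383 + 0.29×0.1307 + 0.20×0.8028 = 0.6514
MRP = 9.49% − 2.23% = 7.26%
E(R_P) = R_f + β_P × MRP = 2.23% + 0.6514 × 7.26% = 6.96%

6.96%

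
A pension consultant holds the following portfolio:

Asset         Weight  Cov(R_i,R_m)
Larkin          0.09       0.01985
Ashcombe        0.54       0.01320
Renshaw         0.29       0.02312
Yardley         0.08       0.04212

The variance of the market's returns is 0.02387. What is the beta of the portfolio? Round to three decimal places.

0.796

β_Larkin = 0.01985 / 0.02387 = 0.8316
β_Ashcombe = 0.01320 / 0.02387 = 0.5530
β_Renshaw = 0.02312 / 0.02387 = 0.9686
β_Yardley = 0.04212 / 0.02387 = 1.7646
β_P = Σ w_i β_i = 0.09×0.8316 + 0.54×0.5530 + 0.29×0.9686 + 0.08×1.7646 = 0.7955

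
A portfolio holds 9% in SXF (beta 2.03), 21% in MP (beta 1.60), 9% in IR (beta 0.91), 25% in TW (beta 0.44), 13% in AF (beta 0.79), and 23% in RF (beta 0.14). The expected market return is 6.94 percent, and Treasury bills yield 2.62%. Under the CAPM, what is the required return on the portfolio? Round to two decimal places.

β_P = Σ w_i β_i = 0.09×2.03 + 0.21×1.60 + 0.09×0.91 + 0.25×0.44 + 0.13×0.79 + 0.23×0.14 = 0.8455
MRP = 6.94% − 2.62% = 4.32%
E(R_P) = R_f + β_P × MRP = 2.62% + 0.8455 × 4.32% = 6.27%

6.27%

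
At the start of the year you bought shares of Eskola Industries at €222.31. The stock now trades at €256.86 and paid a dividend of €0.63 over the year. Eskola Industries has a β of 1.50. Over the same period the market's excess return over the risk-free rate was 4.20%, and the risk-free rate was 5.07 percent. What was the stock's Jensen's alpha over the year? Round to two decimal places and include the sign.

+4.45%

Realised HPR = (P1 + D1 − P0) / P0 = (256.86 + 0.63 − 222.31) / 222.31 = 35.18 / 222.31 = 15.8247%
CAPM required = R_f + β·MRP = 5.07% + 1.50 × 4.20% = 11.3700%
α = realised − required = 15.8247% − 11.3700% = +4.45%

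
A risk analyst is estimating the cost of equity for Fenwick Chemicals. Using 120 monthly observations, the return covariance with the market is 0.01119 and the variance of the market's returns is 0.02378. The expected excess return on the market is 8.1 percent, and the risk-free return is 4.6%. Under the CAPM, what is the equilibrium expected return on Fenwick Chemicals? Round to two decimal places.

8.41%

β = Cov(R_i, R_m) / Var(R_m) = 0.01119 / 0.02378 = 0.4706
E(R) = R_f + β × MRP = 4.6% + 0.4706 × 8.1% = 8.41%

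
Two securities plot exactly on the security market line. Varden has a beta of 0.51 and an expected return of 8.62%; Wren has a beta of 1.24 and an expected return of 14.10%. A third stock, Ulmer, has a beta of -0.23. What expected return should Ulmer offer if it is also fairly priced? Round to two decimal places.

MRP (SML slope) = (14.10% − 8.62%) / (1.24 − 0.51) = 5.48% / 0.73 = 7.5068%
R_f (intercept) = 8.62% − 0.51 × 7.5068% = 4.7915%
E(R_Ulmer) = R_f + β × MRP = 4.7915% + -0.23 × 7.5068% = 3.06%

3.06%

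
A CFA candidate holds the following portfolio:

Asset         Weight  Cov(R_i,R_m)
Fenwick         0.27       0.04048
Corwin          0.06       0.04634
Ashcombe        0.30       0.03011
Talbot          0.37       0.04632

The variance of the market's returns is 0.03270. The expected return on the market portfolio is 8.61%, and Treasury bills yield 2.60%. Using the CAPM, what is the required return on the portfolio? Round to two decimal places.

9.93%

β_Fenwick = 0.04048 / 0.03270 = 1.2379
β_Corwin = 0.04634 / 0.03270 = 1.4171
β_Ashcombe = 0.03011 / 0.03270 = 0.9208
β_Talbot = 0.04632 / 0.03270 = 1.4165
β_P = Σ w_i β_i = 0.27×1.2379 + 0.06×1.4171 + 0.30×0.9208 + 0.37×1.4165 = 1.2196
MRP = 8.61% − 2.60% = 6.01%
E(R_P) = R_f + β_P × MRP = 2.60% + 1.2196 × 6.01% = 9.93%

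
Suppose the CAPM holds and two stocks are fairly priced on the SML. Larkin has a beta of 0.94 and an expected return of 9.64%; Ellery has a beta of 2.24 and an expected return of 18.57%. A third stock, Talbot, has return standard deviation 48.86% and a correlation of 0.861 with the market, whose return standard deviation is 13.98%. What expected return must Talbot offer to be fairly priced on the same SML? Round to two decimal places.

23.85%

MRP = (18.57% − 9.64%) / (2.24 − 0.94) = 6.8692%
R_f = 9.64% − 0.94 × 6.8692% = 3.1830%
β_Talbot = ρ·σ_i/σ_m = 0.861 × 48.86 / 13.98 = 3.0092
E(R_Talbot) = R_f + β × MRP = 3.1830% + 3.0092 × 6.8692% = 23.85%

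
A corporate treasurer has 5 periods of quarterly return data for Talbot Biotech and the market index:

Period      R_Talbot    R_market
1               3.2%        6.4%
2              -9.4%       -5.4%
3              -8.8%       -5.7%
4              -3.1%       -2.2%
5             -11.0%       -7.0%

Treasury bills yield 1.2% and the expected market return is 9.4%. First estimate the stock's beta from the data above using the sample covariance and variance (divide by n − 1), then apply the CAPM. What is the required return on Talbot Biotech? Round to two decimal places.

9.85%

Mean R_i = (3.2 − 9.4 − 8.8 − 3.1 − 11.0) / 5 = -5.8200%
Mean R_m = (6.4 − 5.4 − 5.7 − 2.2 − 7.0) / 5 = -2.7800%
Σ(R_i − R̄_i)(R_m − R̄_m) = 124.3220  ⇒  Cov = 124.3220 / 4 = 31.0805
Σ(R_m − R̄_m)² = 117.8080  ⇒  Var(R_m) = 117.8080 / 4 = 29.4520
β = Cov / Var(R_m) = 31.0805 / 29.4520 = 1.0553
MRP = 9.4% − 1.2% = 8.20%
E(R) = R_f + β × MRP = 1.2% + 1.0553 × 8.2% = 9.85%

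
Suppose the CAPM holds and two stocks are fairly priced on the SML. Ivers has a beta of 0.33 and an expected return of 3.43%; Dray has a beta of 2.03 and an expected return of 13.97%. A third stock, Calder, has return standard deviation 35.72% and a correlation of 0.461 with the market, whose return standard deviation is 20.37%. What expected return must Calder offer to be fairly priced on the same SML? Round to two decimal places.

6.40%

MRP = (13.97% − 3.43%) / (2.03 − 0.33) = 6.2000%
R_f = 3.43% − 0.33 × 6.2000% = 1.3840%
β_Calder = ρ·σ_i/σ_m = 0.461 × 35.72 / 20.37 = 0.8084
E(R_Calder) = R_f + β × MRP = 1.3840% + 0.8084 × 6.2000% = 6.40%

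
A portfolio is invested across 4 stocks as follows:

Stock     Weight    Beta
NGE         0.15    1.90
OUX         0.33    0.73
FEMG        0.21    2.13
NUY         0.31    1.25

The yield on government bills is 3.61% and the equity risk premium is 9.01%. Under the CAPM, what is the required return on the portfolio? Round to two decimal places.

15.87%

β_P = Σ w_i β_i = 0.15×1.90 + 0.33×0.73 + 0.21×2.13 + 0.31×1.25 = 1.3607
E(R_P) = R_f + β_P × MRP = 3.61% + 1.3607 × 9.01% = 15.87%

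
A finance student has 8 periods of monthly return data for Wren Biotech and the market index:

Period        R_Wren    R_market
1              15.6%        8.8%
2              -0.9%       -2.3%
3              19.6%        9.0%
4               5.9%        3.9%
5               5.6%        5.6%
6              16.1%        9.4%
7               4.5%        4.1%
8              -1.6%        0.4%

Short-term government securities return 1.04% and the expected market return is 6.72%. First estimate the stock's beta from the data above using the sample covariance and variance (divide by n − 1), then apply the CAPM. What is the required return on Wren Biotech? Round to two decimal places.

Mean R_i = (15.6 − 0.9 + 19.6 + 5.9 + 5.6 + 16.1 + 4.5 − 1.6) / 8 = 8.1000%
Mean R_m = (8.8 − 2.3 + 9.0 + 3.9 + 5.6 + 9.4 + 4.1 + 0.4) / 8 = 4.8625%
Σ(R_i − R̄_i)(R_m − R̄_m) = 224.1800  ⇒  Cov = 224.1800 / 7 = 32.0257
Σ(R_m − R̄_m)² = 126.4788  ⇒  Var(R_m) = 126.4788 / 7 = 18.0684
β = Cov / Var(R_m) = 32.0257 / 18.0684 = 1.7725
MRP = 6.72% − 1.04% = 5.68%
E(R) = R_f + β × MRP = 1.04% + 1.7725 × 5.68% = 11.11%

11.11%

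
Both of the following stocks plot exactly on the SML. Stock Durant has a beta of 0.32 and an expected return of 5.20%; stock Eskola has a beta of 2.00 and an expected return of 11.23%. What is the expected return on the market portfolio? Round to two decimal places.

7.64%

Both satisfy E(R) = R_f + β·MRP, so the slope of the SML is
MRP = (11.23% − 5.20%) / (2.00 − 0.32) = 6.03% / 1.68 = 3.5893%
R_f = E(R_Durant) − β_Durant·MRP = 5.20% − 0.32 × 3.5893% = 4.0514%
E(R_m) = R_f + MRP = 4.0514% + 3.5893% = 7.64%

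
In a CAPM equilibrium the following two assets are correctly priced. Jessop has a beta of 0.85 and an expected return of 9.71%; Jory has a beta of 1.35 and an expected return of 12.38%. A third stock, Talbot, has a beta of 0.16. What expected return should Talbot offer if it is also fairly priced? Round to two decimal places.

6.03%

MRP (SML slope) = (12.38% − 9.71%) / (1.35 − 0.85) = 2.67% / 0.50 = 5.3400%
R_f (intercept) = 9.71% − 0.85 × 5.3400% = 5.1710%
E(R_Talbot) = R_f + β × MRP = 5.1710% + 0.16 × 5.3400% = 6.03%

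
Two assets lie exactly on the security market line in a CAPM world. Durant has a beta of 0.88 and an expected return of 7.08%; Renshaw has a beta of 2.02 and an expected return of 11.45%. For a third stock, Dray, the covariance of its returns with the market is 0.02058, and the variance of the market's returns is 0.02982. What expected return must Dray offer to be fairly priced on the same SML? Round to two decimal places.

MRP = (11.45% − 7.08%) / (2.02 − 0.88) = 3.8333%
R_f = 7.08% − 0.88 × 3.8333% = 3.7067%
β_Dray = Cov / Var(R_m) = 0.02058 / 0.02982 = 0.6901
E(R_Dray) = R_f + β × MRP = 3.7067% + 0.6901 × 3.8333% = 6.35%

6.35%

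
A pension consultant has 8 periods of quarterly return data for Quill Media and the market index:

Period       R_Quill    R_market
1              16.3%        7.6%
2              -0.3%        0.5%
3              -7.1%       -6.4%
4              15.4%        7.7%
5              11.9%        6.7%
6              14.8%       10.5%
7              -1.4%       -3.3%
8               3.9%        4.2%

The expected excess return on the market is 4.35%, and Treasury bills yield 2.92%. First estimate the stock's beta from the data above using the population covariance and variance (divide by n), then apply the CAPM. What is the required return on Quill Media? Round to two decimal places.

9.25%

Mean R_i = (16.3 − 0.3 − 7.1 + 15.4 + 11.9 + 14.8 − 1.4 + 3.9) / 8 = 6.6875%
Mean R_m = (7.6 + 0.5 − 6.4 + 7.7 + 6.7 + 10.5 − 3.3 + 4.2) / 8 = 3.4375%
Σ(R_i − R̄_i)(R_m − R̄_m) = 359.9738  ⇒  Cov = 359.9738 / 8 = 44.9967
Σ(R_m − R̄_m)² = 247.3988  ⇒  Var(R_m) = 247.3988 / 8 = 30.9249
β = Cov / Var(R_m) = 44.9967 / 30.9249 = 1.4550
E(R) = R_f + β × MRP = 2.92% + 1.4550 × 4.35% = 9.25%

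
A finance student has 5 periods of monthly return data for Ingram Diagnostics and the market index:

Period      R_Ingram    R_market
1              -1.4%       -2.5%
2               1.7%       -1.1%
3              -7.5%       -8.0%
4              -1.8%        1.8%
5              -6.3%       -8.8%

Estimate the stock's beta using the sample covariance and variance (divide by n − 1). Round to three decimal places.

Mean R_i = (-1.4 + 1.7 − 7.5 − 1.8 − 6.3) / 5 = -3.0600%
Mean R_m = (-2.5 − 1.1 − 8.0 + 1.8 − 8.8) / 5 = -3.7200%
Σ(R_i − R̄_i)(R_m − R̄_m) = 56.9140  ⇒  Cov = 56.9140 / 4 = 14.2285
Σ(R_m − R̄_m)² = 82.9480  ⇒  Var(R_m) = 82.9480 / 4 = 20.7370
β = Cov / Var(R_m) = 14.2285 / 20.7370 = 0.6861

0.686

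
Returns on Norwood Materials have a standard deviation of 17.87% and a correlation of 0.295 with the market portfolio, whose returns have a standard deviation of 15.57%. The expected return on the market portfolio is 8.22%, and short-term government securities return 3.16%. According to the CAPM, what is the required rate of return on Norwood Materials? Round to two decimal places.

β = ρ × σ_i / σ_m = 0.295 × 17.87% / 15.57% = 0.3386
MRP = 8.22% − 3.16% = 5.06%
E(R) = 3.16% + 0.3386 × 5.06% = 4.87%

4.87%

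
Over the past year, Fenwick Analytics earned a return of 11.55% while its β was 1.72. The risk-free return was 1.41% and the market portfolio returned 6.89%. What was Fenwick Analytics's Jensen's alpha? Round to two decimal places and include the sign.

Market excess return = 6.89% − 1.41% = 5.48%
CAPM benchmark = R_f + β(R_m − R_f) = 1.41% + 1.72 × 5.48% = 10.8356%
α = actual − benchmark = 11.55% − 10.8356% = +0.71%

+0.71%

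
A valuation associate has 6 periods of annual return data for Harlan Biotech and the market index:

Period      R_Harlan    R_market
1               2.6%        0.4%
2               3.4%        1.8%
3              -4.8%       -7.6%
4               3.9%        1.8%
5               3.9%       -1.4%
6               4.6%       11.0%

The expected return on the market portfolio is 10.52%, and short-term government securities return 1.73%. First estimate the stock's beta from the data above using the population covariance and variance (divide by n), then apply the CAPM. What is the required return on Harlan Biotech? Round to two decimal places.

5.71%

Mean R_i = (2.6 + 3.4 − 4.8 + 3.9 + 3.9 + 4.6) / 6 = 2.2667%
Mean R_m = (0.4 + 1.8 − 7.6 + 1.8 − 1.4 + 11.0) / 6 = 1.0000%
Σ(R_i − R̄_i)(R_m − R̄_m) = 82.2000  ⇒  Cov = 82.2000 / 6 = 13.7000
Σ(R_m − R̄_m)² = 181.3600  ⇒  Var(R_m) = 181.3600 / 6 = 30.2267
β = Cov / Var(R_m) = 13.7000 / 30.2267 = 0.4532
MRP = 10.52% − 1.73% = 8.79%
E(R) = R_f + β × MRP = 1.73% + 0.4532 × 8.79% = 5.71%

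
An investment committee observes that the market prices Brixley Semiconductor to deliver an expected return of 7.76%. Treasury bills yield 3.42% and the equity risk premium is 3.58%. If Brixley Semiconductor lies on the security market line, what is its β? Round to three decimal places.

1.212

β = (E(R) − R_f) / MRP = (7.76% − 3.42%) / 3.58% = 4.34% / 3.58% = 1.212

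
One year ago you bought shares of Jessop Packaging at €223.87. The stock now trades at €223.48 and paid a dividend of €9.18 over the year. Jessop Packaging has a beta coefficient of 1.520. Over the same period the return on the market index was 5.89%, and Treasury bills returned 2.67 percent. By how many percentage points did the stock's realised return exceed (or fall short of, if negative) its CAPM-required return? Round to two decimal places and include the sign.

-3.64%

Realised HPR = (P1 + D1 − P0) / P0 = (223.48 + 9.18 − 223.87) / 223.87 = 8.79 / 223.87 = 3.9264%
MRP = 5.89% − 2.67% = 3.22%
CAPM required = R_f + β·MRP = 2.67% + 1.520 × 3.22% = 7.56440%
α = realised − required = 3.9264% − 7.56440% = -3.64%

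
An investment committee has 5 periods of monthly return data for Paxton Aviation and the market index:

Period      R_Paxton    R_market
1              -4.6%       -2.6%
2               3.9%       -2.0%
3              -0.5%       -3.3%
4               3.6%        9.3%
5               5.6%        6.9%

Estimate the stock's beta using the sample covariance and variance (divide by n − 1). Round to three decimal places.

Mean R_i = (-4.6 + 3.9 − 0.5 + 3.6 + 5.6) / 5 = 1.6000%
Mean R_m = (-2.6 − 2.0 − 3.3 + 9.3 + 6.9) / 5 = 1.6600%
Σ(R_i − R̄_i)(R_m − R̄_m) = 64.6500  ⇒  Cov = 64.6500 / 4 = 16.1625
Σ(R_m − R̄_m)² = 141.9720  ⇒  Var(R_m) = 141.9720 / 4 = 35.4930
β = Cov / Var(R_m) = 16.1625 / 35.4930 = 0.4554

0.455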